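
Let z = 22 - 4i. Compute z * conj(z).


Step 1: conj(z) = 22 + 4i
Step 2: z * conj(z) = 22^2 + (-4)^2
Step 3: = 484 + 16 = 500

500


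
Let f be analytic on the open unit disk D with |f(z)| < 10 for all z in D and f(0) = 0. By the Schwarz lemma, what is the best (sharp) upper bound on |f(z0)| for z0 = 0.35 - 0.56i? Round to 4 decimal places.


Step 1: g = f/10 maps D -> D with g(0) = 0, so by the Schwarz lemma |g(z)| <= |z|, i.e. |f(z)| <= 10|z|; this is sharp (f(z) = 10z).
Step 2: |z0|^2 = 0.35^2 + (-0.56)^2 = 0.4361
Step 3: |z0| = sqrt(0.4361) = 0.660379
Step 4: Best bound = 10 * |z0| = 10 * 0.660379 = 6.6038

6.6038


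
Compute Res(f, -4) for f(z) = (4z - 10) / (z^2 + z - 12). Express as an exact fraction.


Step 1: Q(z) = z^2 + z - 12 = (z + 4)(z - 3)
Step 2: Q'(z) = 2z + 1
Step 3: Q'(-4) = -7, P(-4) = -26
Step 4: Res = P(-4)/Q'(-4) = -26/(-7) = 26/7

26/7


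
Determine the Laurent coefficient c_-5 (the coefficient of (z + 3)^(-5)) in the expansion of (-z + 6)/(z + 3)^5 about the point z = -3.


Step 1: Write the numerator in powers of (z + 3): -z + 6 = -(z + 3) + (-1*(-3) + 6) = -(z + 3) + 9
Step 2: Divide by (z + 3)^5: f(z) = 9(z + 3)^(-5) - (z + 3)^(-4)
Step 3: This finite sum is the Laurent series of f about z = -3.
Step 4: Coefficient of (z + 3)^(-5) = -1*(-3) + 6 = 9

9


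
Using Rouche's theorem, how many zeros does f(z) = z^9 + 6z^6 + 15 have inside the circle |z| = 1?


Step 1: On |z| = 1 the three terms have sizes |z^9| = 1^9 = 1, |6z^6| = 6*1^6 = 6, |15| = 15
Step 2: The dominant term is g(z) = 15; let h(z) = z^9 + 6z^6 so f = g + h
Step 3: On |z| = 1: |g| = 15 and |h| <= 1 + 6 = 7
Step 4: Since 15 > 7, |h| < |g| on |z| = 1, so by Rouche f has the same number of zeros as g inside |z| < 1
Step 5: g(z) = 15 is a nonzero constant with no zeros inside |z| < 1. Answer = 0

0


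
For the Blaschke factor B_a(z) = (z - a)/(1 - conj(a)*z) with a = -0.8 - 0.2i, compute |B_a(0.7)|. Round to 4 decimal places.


Step 1: Numerator z0 - a = 0.7 - (-0.8 - 0.2i) = 1.5 + 0.2i
Step 2: Denominator 1 - conj(a)*z0 = 1 - (-0.8 + 0.2i)*0.7 = 1.56 - 0.14i
Step 3: |z0 - a|^2 = 1.5^2 + 0.2^2 = 2.29; |1 - conj(a)*z0|^2 = 1.56^2 + (-0.14)^2 = 2.4532
Step 4: |B_a(0.7)| = sqrt(2.29 / 2.4532) = sqrt(0.933475)
Step 5: = 0.9662

0.9662


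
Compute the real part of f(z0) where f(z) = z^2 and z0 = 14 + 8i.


Step 1: z0 = 14 + 8i
Step 2: z0^2 = 14^2 - 8^2 + 224i
Step 3: real part = 196 - 64 = 132

132


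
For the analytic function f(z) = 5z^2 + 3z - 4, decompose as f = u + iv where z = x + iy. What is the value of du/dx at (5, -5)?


Step 1: f(z) = 5(x+iy)^2 + 3(x+iy) - 4
Step 2: u = 5(x^2 - y^2) + 3x - 4
Step 3: u_x = 10x + 3
Step 4: At (5, -5): u_x = 50 + 3 = 53

53


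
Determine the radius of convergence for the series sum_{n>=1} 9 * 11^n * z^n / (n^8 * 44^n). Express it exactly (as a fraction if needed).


Step 1: General term a_n = 9 * 11^n / (n^8 * 44^n)
Step 2: By the root test, |a_n|^(1/n) = 9^(1/n) * 11 / (n^(8/n) * 44) -> 11/44 as n -> infinity (since 9^(1/n) -> 1 and n^(8/n) -> 1)
Step 3: R = 1/lim|a_n|^(1/n) = 44/11 = 4

4


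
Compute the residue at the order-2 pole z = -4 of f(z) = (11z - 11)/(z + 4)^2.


Step 1: Pole of order 2 at z = -4
Step 2: Res = lim d/dz [(z + 4)^2 * f(z)] as z -> -4
Step 3: (z + 4)^2 * f(z) = 11z - 11
Step 4: d/dz[11z - 11] = 11

11


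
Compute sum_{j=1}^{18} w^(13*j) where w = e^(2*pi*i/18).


Step 1: The sum sum_{j=1}^{n} w^(k*j) equals n if n | k, else 0.
Step 2: Here n = 18, k = 13
Step 3: Does n divide k? 18 | 13 -> False
Step 4: Sum = 0

0


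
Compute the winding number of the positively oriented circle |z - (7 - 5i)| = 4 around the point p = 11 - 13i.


Step 1: Center c = (7, -5), radius = 4
Step 2: |p - c|^2 = 4^2 + (-8)^2 = 80
Step 3: r^2 = 16
Step 4: |p-c| > r so winding number = 0

0


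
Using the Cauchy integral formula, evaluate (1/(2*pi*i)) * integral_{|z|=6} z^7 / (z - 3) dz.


Step 1: f(z) = z^7, a = 3 is inside |z| = 6
Step 2: By Cauchy integral formula: (1/(2pi*i)) * integral = f(a)
Step 3: f(3) = 3^7 = 2187

2187


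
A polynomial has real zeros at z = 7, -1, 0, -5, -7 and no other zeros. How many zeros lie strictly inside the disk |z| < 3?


Step 1: Check each root:
  z = 7: |7| = 7 >= 3
  z = -1: |-1| = 1 < 3
  z = 0: |0| = 0 < 3
  z = -5: |-5| = 5 >= 3
  z = -7: |-7| = 7 >= 3
Step 2: Count = 2

2


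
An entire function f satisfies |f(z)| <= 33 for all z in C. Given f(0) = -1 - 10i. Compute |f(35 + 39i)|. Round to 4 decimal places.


Step 1: By Liouville's theorem, a bounded entire function is constant.
Step 2: f(z) = f(0) = -1 - 10i for all z.
Step 3: |f(w)| = |-1 - 10i| = sqrt(1 + 100)
Step 4: = 10.0499

10.0499


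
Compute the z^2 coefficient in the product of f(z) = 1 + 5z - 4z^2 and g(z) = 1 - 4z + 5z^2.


Step 1: z^2 term in f*g comes from: (1)*(5z^2) + (5z)*(-4z) + (-4z^2)*(1)
Step 2: = 5 - 20 - 4
Step 3: = -19

-19


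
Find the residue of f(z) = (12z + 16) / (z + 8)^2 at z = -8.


Step 1: Pole of order 2 at z = -8
Step 2: Res = lim d/dz [(z + 8)^2 * f(z)] as z -> -8
Step 3: (z + 8)^2 * f(z) = 12z + 16
Step 4: d/dz[12z + 16] = 12

12


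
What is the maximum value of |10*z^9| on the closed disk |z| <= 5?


Step 1: On |z| = 5, |f(z)| = 10 * |z|^9 = 10 * 5^9
Step 2: By maximum modulus principle, maximum is on boundary.
Step 3: Maximum = 10 * 1953125 = 19531250

19531250


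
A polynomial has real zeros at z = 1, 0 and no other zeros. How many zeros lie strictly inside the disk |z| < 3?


Step 1: Check each root:
  z = 1: |1| = 1 < 3
  z = 0: |0| = 0 < 3
Step 2: Count = 2

2


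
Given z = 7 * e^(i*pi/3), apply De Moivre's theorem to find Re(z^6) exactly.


Step 1: By De Moivre's theorem, z^6 = 7^6 * e^(i*6*pi/3) = 117649 * (cos(2*pi) + i*sin(2*pi))
Step 2: |z|^6 = 7^6 = 117649
Step 3: Reduce the angle mod 2*pi: 2*pi - 2*pi = 0
Step 4: cos(0) = 1
Step 5: Re(z^6) = 117649 * 1 = 117649

117649


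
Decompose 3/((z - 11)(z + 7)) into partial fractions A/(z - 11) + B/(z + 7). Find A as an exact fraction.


Step 1: Multiply both sides by (z - 11) and set z = 11
Step 2: A = 3 / (11 + 7)
Step 3: A = 3 / 18
Step 4: A = 1/6

1/6


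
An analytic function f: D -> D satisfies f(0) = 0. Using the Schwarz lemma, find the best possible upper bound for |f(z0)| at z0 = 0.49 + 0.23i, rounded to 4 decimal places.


Step 1: Schwarz lemma: if f: D -> D is analytic with f(0) = 0, then |f(z)| <= |z| for all z in D, and this is sharp (f(z) = z).
Step 2: |z0|^2 = 0.49^2 + 0.23^2 = 0.293
Step 3: |z0| = sqrt(0.293) = 0.541295
Step 4: Best bound = |z0| = 0.5413

0.5413


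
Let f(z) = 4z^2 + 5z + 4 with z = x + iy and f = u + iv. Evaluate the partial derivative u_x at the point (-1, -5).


Step 1: f(z) = 4(x+iy)^2 + 5(x+iy) + 4
Step 2: u = 4(x^2 - y^2) + 5x + 4
Step 3: u_x = 8x + 5
Step 4: At (-1, -5): u_x = -8 + 5 = -3

-3


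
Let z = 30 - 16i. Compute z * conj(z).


Step 1: conj(z) = 30 + 16i
Step 2: z * conj(z) = 30^2 + (-16)^2
Step 3: = 900 + 256 = 1156

1156


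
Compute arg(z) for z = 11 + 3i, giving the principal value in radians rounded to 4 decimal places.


Step 1: z = 11 + 3i
Step 2: arg(z) = atan2(3, 11)
Step 3: arg(z) = 0.2663

0.2663


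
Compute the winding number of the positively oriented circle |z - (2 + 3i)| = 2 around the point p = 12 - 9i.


Step 1: Center c = (2, 3), radius = 2
Step 2: |p - c|^2 = 10^2 + (-12)^2 = 244
Step 3: r^2 = 4
Step 4: |p-c| > r so winding number = 0

0


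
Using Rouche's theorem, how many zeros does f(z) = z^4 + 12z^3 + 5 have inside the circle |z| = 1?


Step 1: On |z| = 1 the three terms have sizes |z^4| = 1^4 = 1, |12z^3| = 12*1^3 = 12, |5| = 5
Step 2: The dominant term is g(z) = 12z^3; let h(z) = z^4 + 5 so f = g + h
Step 3: On |z| = 1: |g| = 12 and |h| <= 1 + 5 = 6
Step 4: Since 12 > 6, |h| < |g| on |z| = 1, so by Rouche f has the same number of zeros as g inside |z| < 1
Step 5: g(z) = 12z^3 has 3 zeros (at the origin, multiplicity 3) inside |z| < 1. Answer = 3

3


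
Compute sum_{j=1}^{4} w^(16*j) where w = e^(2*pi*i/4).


Step 1: The sum sum_{j=1}^{n} w^(k*j) equals n if n | k, else 0.
Step 2: Here n = 4, k = 16
Step 3: Does n divide k? 4 | 16 -> True
Step 4: Sum = 4

4


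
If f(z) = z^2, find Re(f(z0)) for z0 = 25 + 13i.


Step 1: z0 = 25 + 13i
Step 2: z0^2 = 25^2 - 13^2 + 650i
Step 3: real part = 625 - 169 = 456

456


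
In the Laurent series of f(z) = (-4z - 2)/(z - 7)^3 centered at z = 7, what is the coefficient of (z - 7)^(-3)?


Step 1: Write the numerator in powers of (z - 7): -4z - 2 = -4(z - 7) + (-4*7 - 2) = -4(z - 7) - 30
Step 2: Divide by (z - 7)^3: f(z) = -30(z - 7)^(-3) - 4(z - 7)^(-2)
Step 3: This finite sum is the Laurent series of f about z = 7.
Step 4: Coefficient of (z - 7)^(-3) = -4*7 - 2 = -30

-30


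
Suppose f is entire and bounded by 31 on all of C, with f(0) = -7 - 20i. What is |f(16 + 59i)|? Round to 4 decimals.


Step 1: By Liouville's theorem, a bounded entire function is constant.
Step 2: f(z) = f(0) = -7 - 20i for all z.
Step 3: |f(w)| = |-7 - 20i| = sqrt(49 + 400)
Step 4: = 21.1896

21.1896


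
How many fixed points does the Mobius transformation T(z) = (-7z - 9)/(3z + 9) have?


Step 1: Fixed points satisfy T(z) = z
Step 2: 3z^2 + 16z + 9 = 0
Step 3: Discriminant = 16^2 - 4*3*9 = 148
Step 4: Number of fixed points = 2

2


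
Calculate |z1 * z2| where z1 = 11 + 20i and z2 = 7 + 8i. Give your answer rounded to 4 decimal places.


Step 1: |z1| = sqrt(11^2 + 20^2) = sqrt(521)
Step 2: |z2| = sqrt(7^2 + 8^2) = sqrt(113)
Step 3: |z1*z2| = |z1|*|z2| = sqrt(521) * sqrt(113) = sqrt(521 * 113) = sqrt(58873)
Step 4: = 242.6376

242.6376


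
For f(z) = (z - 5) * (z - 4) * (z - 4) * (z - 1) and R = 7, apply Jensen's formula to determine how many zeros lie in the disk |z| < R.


Jensen's formula: (1/2pi)*integral log|f(Re^it)|dt = log|f(0)| + sum_{|a_k|<R} log(R/|a_k|)
Step 1: f(0) = (-5) * (-4) * (-4) * (-1) = 80
Step 2: log|f(0)| = log|5| + log|4| + log|4| + log|1| = 4.382
Step 3: Zeros inside |z| < 7: 5, 4, 4, 1
Step 4: Jensen sum = log(7/5) + log(7/4) + log(7/4) + log(7/1) = 3.4016
Step 5: n(R) = number of terms in the Jensen sum = count of zeros inside |z| < 7 = 4

4


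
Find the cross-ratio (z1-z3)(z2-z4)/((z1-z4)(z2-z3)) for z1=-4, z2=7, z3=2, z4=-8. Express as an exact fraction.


Step 1: (z1-z3)(z2-z4) = (-6) * 15 = -90
Step 2: (z1-z4)(z2-z3) = 4 * 5 = 20
Step 3: Cross-ratio = -90/20 = -9/2

-9/2


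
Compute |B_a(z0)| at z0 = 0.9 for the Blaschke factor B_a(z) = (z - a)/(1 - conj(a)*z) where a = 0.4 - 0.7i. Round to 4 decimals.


Step 1: Numerator z0 - a = 0.9 - (0.4 - 0.7i) = 0.5 + 0.7i
Step 2: Denominator 1 - conj(a)*z0 = 1 - (0.4 + 0.7i)*0.9 = 0.64 - 0.63i
Step 3: |z0 - a|^2 = 0.5^2 + 0.7^2 = 0.74; |1 - conj(a)*z0|^2 = 0.64^2 + (-0.63)^2 = 0.8065
Step 4: |B_a(0.9)| = sqrt(0.74 / 0.8065) = sqrt(0.917545)
Step 5: = 0.9579

0.9579


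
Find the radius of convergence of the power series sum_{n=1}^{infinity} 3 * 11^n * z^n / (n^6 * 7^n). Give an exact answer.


Step 1: General term a_n = 3 * 11^n / (n^6 * 7^n)
Step 2: By the root test, |a_n|^(1/n) = 3^(1/n) * 11 / (n^(6/n) * 7) -> 11/7 as n -> infinity (since 3^(1/n) -> 1 and n^(6/n) -> 1)
Step 3: R = 1/lim|a_n|^(1/n) = 7/11

7/11


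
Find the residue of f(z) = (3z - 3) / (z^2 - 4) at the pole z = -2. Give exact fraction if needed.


Step 1: Q(z) = z^2 - 4 = (z + 2)(z - 2)
Step 2: Q'(z) = 2z
Step 3: Q'(-2) = -4, P(-2) = -9
Step 4: Res = P(-2)/Q'(-2) = -9/(-4) = 9/4

9/4


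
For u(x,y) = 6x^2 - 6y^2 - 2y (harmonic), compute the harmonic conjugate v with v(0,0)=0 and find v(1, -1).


Step 1: v_x = -u_y = 12y + 2
Step 2: v_y = u_x = 12x + 0
Step 3: v = 12xy + 2x + C
Step 4: v(0,0) = 0 => C = 0
Step 5: v(1, -1) = -10

-10


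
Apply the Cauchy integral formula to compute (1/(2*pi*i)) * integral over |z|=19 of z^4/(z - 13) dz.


Step 1: f(z) = z^4, a = 13 is inside |z| = 19
Step 2: By Cauchy integral formula: (1/(2pi*i)) * integral = f(a)
Step 3: f(13) = 13^4 = 28561

28561


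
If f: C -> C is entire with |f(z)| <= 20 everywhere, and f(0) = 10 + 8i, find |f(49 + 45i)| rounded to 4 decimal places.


Step 1: By Liouville's theorem, a bounded entire function is constant.
Step 2: f(z) = f(0) = 10 + 8i for all z.
Step 3: |f(w)| = |10 + 8i| = sqrt(100 + 64)
Step 4: = 12.8062

12.8062


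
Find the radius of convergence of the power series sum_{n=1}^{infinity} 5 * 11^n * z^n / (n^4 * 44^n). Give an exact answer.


Step 1: General term a_n = 5 * 11^n / (n^4 * 44^n)
Step 2: By the root test, |a_n|^(1/n) = 5^(1/n) * 11 / (n^(4/n) * 44) -> 11/44 as n -> infinity (since 5^(1/n) -> 1 and n^(4/n) -> 1)
Step 3: R = 1/lim|a_n|^(1/n) = 44/11 = 4

4


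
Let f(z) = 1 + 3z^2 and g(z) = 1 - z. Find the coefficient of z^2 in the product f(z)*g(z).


Step 1: z^2 term in f*g comes from: (1)*(0) + (0)*(-z) + (3z^2)*(1)
Step 2: = 0 + 0 + 3
Step 3: = 3

3


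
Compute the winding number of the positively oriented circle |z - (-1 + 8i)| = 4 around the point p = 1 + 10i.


Step 1: Center c = (-1, 8), radius = 4
Step 2: |p - c|^2 = 2^2 + 2^2 = 8
Step 3: r^2 = 16
Step 4: |p-c| < r so winding number = 1

1


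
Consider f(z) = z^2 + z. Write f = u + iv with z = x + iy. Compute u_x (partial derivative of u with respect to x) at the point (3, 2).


Step 1: f(z) = (x+iy)^2 + (x+iy) + 0
Step 2: u = (x^2 - y^2) + x + 0
Step 3: u_x = 2x + 1
Step 4: At (3, 2): u_x = 6 + 1 = 7

7


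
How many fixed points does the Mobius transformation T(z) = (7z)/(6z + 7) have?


Step 1: Fixed points satisfy T(z) = z
Step 2: 6z^2 = 0
Step 3: Discriminant = 0^2 - 4*6*0 = 0
Step 4: Number of fixed points = 1

1


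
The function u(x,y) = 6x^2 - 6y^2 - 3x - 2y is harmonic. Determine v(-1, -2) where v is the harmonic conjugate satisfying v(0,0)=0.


Step 1: v_x = -u_y = 12y + 2
Step 2: v_y = u_x = 12x - 3
Step 3: v = 12xy + 2x - 3y + C
Step 4: v(0,0) = 0 => C = 0
Step 5: v(-1, -2) = 28

28


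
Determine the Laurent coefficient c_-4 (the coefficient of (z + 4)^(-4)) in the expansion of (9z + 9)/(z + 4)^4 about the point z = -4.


Step 1: Write the numerator in powers of (z + 4): 9z + 9 = 9(z + 4) + (9*(-4) + 9) = 9(z + 4) - 27
Step 2: Divide by (z + 4)^4: f(z) = -27(z + 4)^(-4) + 9(z + 4)^(-3)
Step 3: This finite sum is the Laurent series of f about z = -4.
Step 4: Coefficient of (z + 4)^(-4) = 9*(-4) + 9 = -27

-27


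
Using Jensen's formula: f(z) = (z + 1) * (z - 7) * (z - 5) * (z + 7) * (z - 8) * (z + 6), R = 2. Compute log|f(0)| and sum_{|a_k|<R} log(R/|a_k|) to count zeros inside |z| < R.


Jensen's formula: (1/2pi)*integral log|f(Re^it)|dt = log|f(0)| + sum_{|a_k|<R} log(R/|a_k|)
Step 1: f(0) = 1 * (-7) * (-5) * 7 * (-8) * 6 = -11760
Step 2: log|f(0)| = log|-1| + log|7| + log|5| + log|-7| + log|8| + log|-6| = 9.3725
Step 3: Zeros inside |z| < 2: -1
Step 4: Jensen sum = log(2/1) = 0.6931
Step 5: n(R) = number of terms in the Jensen sum = count of zeros inside |z| < 2 = 1

1


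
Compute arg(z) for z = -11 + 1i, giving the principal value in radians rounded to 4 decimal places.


Step 1: z = -11 + 1i
Step 2: arg(z) = atan2(1, -11)
Step 3: arg(z) = 3.0509

3.0509


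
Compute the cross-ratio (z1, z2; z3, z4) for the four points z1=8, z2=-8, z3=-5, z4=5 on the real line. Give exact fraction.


Step 1: (z1-z3)(z2-z4) = 13 * (-13) = -169
Step 2: (z1-z4)(z2-z3) = 3 * (-3) = -9
Step 3: Cross-ratio = 169/9 = 169/9

169/9


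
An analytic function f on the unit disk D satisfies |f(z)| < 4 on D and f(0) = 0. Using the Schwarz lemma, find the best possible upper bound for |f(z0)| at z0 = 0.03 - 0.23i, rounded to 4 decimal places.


Step 1: g = f/4 maps D -> D with g(0) = 0, so by the Schwarz lemma |g(z)| <= |z|, i.e. |f(z)| <= 4|z|; this is sharp (f(z) = 4z).
Step 2: |z0|^2 = 0.03^2 + (-0.23)^2 = 0.0538
Step 3: |z0| = sqrt(0.0538) = 0.231948
Step 4: Best bound = 4 * |z0| = 4 * 0.231948 = 0.9278

0.9278


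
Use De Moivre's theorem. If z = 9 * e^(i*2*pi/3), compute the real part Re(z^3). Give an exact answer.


Step 1: By De Moivre's theorem, z^3 = 9^3 * e^(i*3*2*pi/3) = 729 * (cos(2*pi) + i*sin(2*pi))
Step 2: |z|^3 = 9^3 = 729
Step 3: Reduce the angle mod 2*pi: 2*pi - 2*pi = 0
Step 4: cos(0) = 1
Step 5: Re(z^3) = 729 * 1 = 729

729


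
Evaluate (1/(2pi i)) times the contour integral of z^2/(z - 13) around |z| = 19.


Step 1: f(z) = z^2, a = 13 is inside |z| = 19
Step 2: By Cauchy integral formula: (1/(2pi*i)) * integral = f(a)
Step 3: f(13) = 13^2 = 169

169


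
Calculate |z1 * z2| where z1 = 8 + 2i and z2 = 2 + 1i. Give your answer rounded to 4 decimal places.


Step 1: |z1| = sqrt(8^2 + 2^2) = sqrt(68)
Step 2: |z2| = sqrt(2^2 + 1^2) = sqrt(5)
Step 3: |z1*z2| = |z1|*|z2| = sqrt(68) * sqrt(5) = sqrt(68 * 5) = sqrt(340)
Step 4: = 18.4391

18.4391


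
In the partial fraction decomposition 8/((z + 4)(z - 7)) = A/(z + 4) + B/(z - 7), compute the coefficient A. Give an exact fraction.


Step 1: Multiply both sides by (z + 4) and set z = -4
Step 2: A = 8 / (-4 - 7)
Step 3: A = 8 / (-11)
Step 4: A = -8/11

-8/11


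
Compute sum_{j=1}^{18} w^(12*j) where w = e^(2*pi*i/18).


Step 1: The sum sum_{j=1}^{n} w^(k*j) equals n if n | k, else 0.
Step 2: Here n = 18, k = 12
Step 3: Does n divide k? 18 | 12 -> False
Step 4: Sum = 0

0


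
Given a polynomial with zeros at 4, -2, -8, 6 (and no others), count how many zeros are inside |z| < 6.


Step 1: Check each root:
  z = 4: |4| = 4 < 6
  z = -2: |-2| = 2 < 6
  z = -8: |-8| = 8 >= 6
  z = 6: |6| = 6 >= 6
Step 2: Count = 2

2


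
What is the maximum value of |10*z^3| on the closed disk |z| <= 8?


Step 1: On |z| = 8, |f(z)| = 10 * |z|^3 = 10 * 8^3
Step 2: By maximum modulus principle, maximum is on boundary.
Step 3: Maximum = 10 * 512 = 5120

5120


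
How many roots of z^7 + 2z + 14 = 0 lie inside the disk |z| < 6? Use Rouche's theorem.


Step 1: On |z| = 6 the three terms have sizes |z^7| = 6^7 = 279936, |2z| = 2*6 = 12, |14| = 14
Step 2: The dominant term is g(z) = z^7; let h(z) = 2z + 14 so f = g + h
Step 3: On |z| = 6: |g| = 279936 and |h| <= 12 + 14 = 26
Step 4: Since 279936 > 26, |h| < |g| on |z| = 6, so by Rouche f has the same number of zeros as g inside |z| < 6
Step 5: g(z) = z^7 has 7 zeros (all at the origin) inside |z| < 6. Answer = 7

7


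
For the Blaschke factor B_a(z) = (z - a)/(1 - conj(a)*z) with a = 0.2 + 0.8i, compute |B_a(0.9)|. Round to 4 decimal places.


Step 1: Numerator z0 - a = 0.9 - (0.2 + 0.8i) = 0.7 - 0.8i
Step 2: Denominator 1 - conj(a)*z0 = 1 - (0.2 - 0.8i)*0.9 = 0.82 + 0.72i
Step 3: |z0 - a|^2 = 0.7^2 + (-0.8)^2 = 1.13; |1 - conj(a)*z0|^2 = 0.82^2 + 0.72^2 = 1.1908
Step 4: |B_a(0.9)| = sqrt(1.13 / 1.1908) = sqrt(0.948942)
Step 5: = 0.9741

0.9741


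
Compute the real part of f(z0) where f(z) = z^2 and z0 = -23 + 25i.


Step 1: z0 = -23 + 25i
Step 2: z0^2 = (-23)^2 - 25^2 - 1150i
Step 3: real part = 529 - 625 = -96

-96


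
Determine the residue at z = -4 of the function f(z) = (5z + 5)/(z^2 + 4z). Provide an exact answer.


Step 1: Q(z) = z^2 + 4z = (z + 4)(z)
Step 2: Q'(z) = 2z + 4
Step 3: Q'(-4) = -4, P(-4) = -15
Step 4: Res = P(-4)/Q'(-4) = -15/(-4) = 15/4

15/4


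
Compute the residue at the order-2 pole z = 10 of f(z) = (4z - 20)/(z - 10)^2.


Step 1: Pole of order 2 at z = 10
Step 2: Res = lim d/dz [(z - 10)^2 * f(z)] as z -> 10
Step 3: (z - 10)^2 * f(z) = 4z - 20
Step 4: d/dz[4z - 20] = 4

4


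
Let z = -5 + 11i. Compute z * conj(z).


Step 1: conj(z) = -5 - 11i
Step 2: z * conj(z) = (-5)^2 + 11^2
Step 3: = 25 + 121 = 146

146


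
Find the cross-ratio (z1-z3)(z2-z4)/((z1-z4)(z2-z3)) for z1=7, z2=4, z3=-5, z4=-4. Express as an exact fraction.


Step 1: (z1-z3)(z2-z4) = 12 * 8 = 96
Step 2: (z1-z4)(z2-z3) = 11 * 9 = 99
Step 3: Cross-ratio = 96/99 = 32/33

32/33


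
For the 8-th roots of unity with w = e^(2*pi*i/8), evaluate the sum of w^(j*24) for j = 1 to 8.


Step 1: The sum sum_{j=1}^{n} w^(k*j) equals n if n | k, else 0.
Step 2: Here n = 8, k = 24
Step 3: Does n divide k? 8 | 24 -> True
Step 4: Sum = 8

8


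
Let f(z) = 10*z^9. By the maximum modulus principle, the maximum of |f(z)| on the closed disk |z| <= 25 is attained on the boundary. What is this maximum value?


Step 1: On |z| = 25, |f(z)| = 10 * |z|^9 = 10 * 25^9
Step 2: By maximum modulus principle, maximum is on boundary.
Step 3: Maximum = 10 * 3814697265625 = 38146972656250

38146972656250


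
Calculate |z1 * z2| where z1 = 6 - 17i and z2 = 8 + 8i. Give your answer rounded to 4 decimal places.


Step 1: |z1| = sqrt(6^2 + (-17)^2) = sqrt(325)
Step 2: |z2| = sqrt(8^2 + 8^2) = sqrt(128)
Step 3: |z1*z2| = |z1|*|z2| = sqrt(325) * sqrt(128) = sqrt(325 * 128) = sqrt(41600)
Step 4: = 203.9608

203.9608


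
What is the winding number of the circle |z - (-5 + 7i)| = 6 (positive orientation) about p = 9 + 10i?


Step 1: Center c = (-5, 7), radius = 6
Step 2: |p - c|^2 = 14^2 + 3^2 = 205
Step 3: r^2 = 36
Step 4: |p-c| > r so winding number = 0

0


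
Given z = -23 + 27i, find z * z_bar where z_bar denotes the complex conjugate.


Step 1: conj(z) = -23 - 27i
Step 2: z * conj(z) = (-23)^2 + 27^2
Step 3: = 529 + 729 = 1258

1258


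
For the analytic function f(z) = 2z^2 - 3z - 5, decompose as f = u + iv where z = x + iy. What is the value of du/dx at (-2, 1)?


Step 1: f(z) = 2(x+iy)^2 - 3(x+iy) - 5
Step 2: u = 2(x^2 - y^2) - 3x - 5
Step 3: u_x = 4x - 3
Step 4: At (-2, 1): u_x = -8 - 3 = -11

-11


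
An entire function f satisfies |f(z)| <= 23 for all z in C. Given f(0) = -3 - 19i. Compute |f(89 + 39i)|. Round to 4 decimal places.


Step 1: By Liouville's theorem, a bounded entire function is constant.
Step 2: f(z) = f(0) = -3 - 19i for all z.
Step 3: |f(w)| = |-3 - 19i| = sqrt(9 + 361)
Step 4: = 19.2354

19.2354


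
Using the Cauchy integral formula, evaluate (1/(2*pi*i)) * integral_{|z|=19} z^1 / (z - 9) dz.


Step 1: f(z) = z^1, a = 9 is inside |z| = 19
Step 2: By Cauchy integral formula: (1/(2pi*i)) * integral = f(a)
Step 3: f(9) = 9^1 = 9

9


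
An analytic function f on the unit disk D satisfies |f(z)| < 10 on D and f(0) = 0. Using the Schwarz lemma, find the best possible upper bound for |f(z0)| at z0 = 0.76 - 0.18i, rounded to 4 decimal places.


Step 1: g = f/10 maps D -> D with g(0) = 0, so by the Schwarz lemma |g(z)| <= |z|, i.e. |f(z)| <= 10|z|; this is sharp (f(z) = 10z).
Step 2: |z0|^2 = 0.76^2 + (-0.18)^2 = 0.61
Step 3: |z0| = sqrt(0.61) = 0.781025
Step 4: Best bound = 10 * |z0| = 10 * 0.781025 = 7.8102

7.8102


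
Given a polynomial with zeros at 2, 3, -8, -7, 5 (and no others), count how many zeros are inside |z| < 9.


Step 1: Check each root:
  z = 2: |2| = 2 < 9
  z = 3: |3| = 3 < 9
  z = -8: |-8| = 8 < 9
  z = -7: |-7| = 7 < 9
  z = 5: |5| = 5 < 9
Step 2: Count = 5

5


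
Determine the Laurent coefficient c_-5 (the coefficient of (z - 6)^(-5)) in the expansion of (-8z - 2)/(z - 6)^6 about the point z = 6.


Step 1: Write the numerator in powers of (z - 6): -8z - 2 = -8(z - 6) + (-8*6 - 2) = -8(z - 6) - 50
Step 2: Divide by (z - 6)^6: f(z) = -50(z - 6)^(-6) - 8(z - 6)^(-5)
Step 3: This finite sum is the Laurent series of f about z = 6.
Step 4: Coefficient of (z - 6)^(-5) = coefficient of (z - 6) in the re-centred numerator = -8

-8


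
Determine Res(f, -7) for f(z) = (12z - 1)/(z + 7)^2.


Step 1: Pole of order 2 at z = -7
Step 2: Res = lim d/dz [(z + 7)^2 * f(z)] as z -> -7
Step 3: (z + 7)^2 * f(z) = 12z - 1
Step 4: d/dz[12z - 1] = 12

12


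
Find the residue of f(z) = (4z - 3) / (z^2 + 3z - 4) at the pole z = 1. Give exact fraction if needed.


Step 1: Q(z) = z^2 + 3z - 4 = (z - 1)(z + 4)
Step 2: Q'(z) = 2z + 3
Step 3: Q'(1) = 5, P(1) = 1
Step 4: Res = P(1)/Q'(1) = 1/5 = 1/5

1/5


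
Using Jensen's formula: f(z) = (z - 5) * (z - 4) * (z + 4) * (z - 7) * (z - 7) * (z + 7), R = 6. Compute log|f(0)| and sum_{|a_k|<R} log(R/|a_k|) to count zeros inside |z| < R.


Jensen's formula: (1/2pi)*integral log|f(Re^it)|dt = log|f(0)| + sum_{|a_k|<R} log(R/|a_k|)
Step 1: f(0) = (-5) * (-4) * 4 * (-7) * (-7) * 7 = 27440
Step 2: log|f(0)| = log|5| + log|4| + log|-4| + log|7| + log|7| + log|-7| = 10.2198
Step 3: Zeros inside |z| < 6: 5, 4, -4
Step 4: Jensen sum = log(6/5) + log(6/4) + log(6/4) = 0.9933
Step 5: n(R) = number of terms in the Jensen sum = count of zeros inside |z| < 6 = 3

3


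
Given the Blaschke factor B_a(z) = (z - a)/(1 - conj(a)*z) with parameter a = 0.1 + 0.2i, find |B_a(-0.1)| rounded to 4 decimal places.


Step 1: Numerator z0 - a = -0.1 - (0.1 + 0.2i) = -0.2 - 0.2i
Step 2: Denominator 1 - conj(a)*z0 = 1 - (0.1 - 0.2i)*(-0.1) = 1.01 - 0.02i
Step 3: |z0 - a|^2 = (-0.2)^2 + (-0.2)^2 = 0.08; |1 - conj(a)*z0|^2 = 1.01^2 + (-0.02)^2 = 1.0205
Step 4: |B_a(-0.1)| = sqrt(0.08 / 1.0205) = sqrt(0.078393)
Step 5: = 0.28

0.28


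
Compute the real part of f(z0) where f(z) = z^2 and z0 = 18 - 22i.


Step 1: z0 = 18 - 22i
Step 2: z0^2 = 18^2 - (-22)^2 - 792i
Step 3: real part = 324 - 484 = -160

-160


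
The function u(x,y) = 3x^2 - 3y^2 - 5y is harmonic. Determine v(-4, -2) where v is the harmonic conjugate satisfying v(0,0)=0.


Step 1: v_x = -u_y = 6y + 5
Step 2: v_y = u_x = 6x + 0
Step 3: v = 6xy + 5x + C
Step 4: v(0,0) = 0 => C = 0
Step 5: v(-4, -2) = 28

28


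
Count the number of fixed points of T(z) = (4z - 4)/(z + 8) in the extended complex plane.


Step 1: Fixed points satisfy T(z) = z
Step 2: z^2 + 4z + 4 = 0
Step 3: Discriminant = 4^2 - 4*1*4 = 0
Step 4: Number of fixed points = 1

1


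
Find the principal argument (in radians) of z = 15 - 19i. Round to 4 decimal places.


Step 1: z = 15 - 19i
Step 2: arg(z) = atan2(-19, 15)
Step 3: arg(z) = -0.9025

-0.9025


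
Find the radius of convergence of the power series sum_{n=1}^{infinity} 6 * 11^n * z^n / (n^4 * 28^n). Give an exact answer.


Step 1: General term a_n = 6 * 11^n / (n^4 * 28^n)
Step 2: By the root test, |a_n|^(1/n) = 6^(1/n) * 11 / (n^(4/n) * 28) -> 11/28 as n -> infinity (since 6^(1/n) -> 1 and n^(4/n) -> 1)
Step 3: R = 1/lim|a_n|^(1/n) = 28/11

28/11


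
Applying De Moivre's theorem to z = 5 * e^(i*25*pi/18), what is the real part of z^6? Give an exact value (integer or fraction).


Step 1: By De Moivre's theorem, z^6 = 5^6 * e^(i*6*25*pi/18) = 15625 * (cos(25*pi/3) + i*sin(25*pi/3))
Step 2: |z|^6 = 5^6 = 15625
Step 3: Reduce the angle mod 2*pi: 25*pi/3 - 8*pi = pi/3
Step 4: cos(pi/3) = 1/2
Step 5: Re(z^6) = 15625 * 1/2 = 15625/2

15625/2


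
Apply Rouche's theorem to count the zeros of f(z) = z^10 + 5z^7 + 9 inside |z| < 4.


Step 1: On |z| = 4 the three terms have sizes |z^10| = 4^10 = 1048576, |5z^7| = 5*4^7 = 81920, |9| = 9
Step 2: The dominant term is g(z) = z^10; let h(z) = 5z^7 + 9 so f = g + h
Step 3: On |z| = 4: |g| = 1048576 and |h| <= 81920 + 9 = 81929
Step 4: Since 1048576 > 81929, |h| < |g| on |z| = 4, so by Rouche f has the same number of zeros as g inside |z| < 4
Step 5: g(z) = z^10 has 10 zeros (all at the origin) inside |z| < 4. Answer = 10

10


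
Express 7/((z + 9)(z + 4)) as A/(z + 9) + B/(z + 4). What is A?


Step 1: Multiply both sides by (z + 9) and set z = -9
Step 2: A = 7 / (-9 + 4)
Step 3: A = 7 / (-5)
Step 4: A = -7/5

-7/5


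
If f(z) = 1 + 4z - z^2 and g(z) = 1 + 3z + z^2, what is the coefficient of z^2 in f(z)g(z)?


Step 1: z^2 term in f*g comes from: (1)*(z^2) + (4z)*(3z) + (-z^2)*(1)
Step 2: = 1 + 12 - 1
Step 3: = 12

12


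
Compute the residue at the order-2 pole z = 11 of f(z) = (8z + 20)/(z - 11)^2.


Step 1: Pole of order 2 at z = 11
Step 2: Res = lim d/dz [(z - 11)^2 * f(z)] as z -> 11
Step 3: (z - 11)^2 * f(z) = 8z + 20
Step 4: d/dz[8z + 20] = 8

8


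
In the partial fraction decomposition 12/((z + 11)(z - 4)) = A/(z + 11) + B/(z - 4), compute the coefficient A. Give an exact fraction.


Step 1: Multiply both sides by (z + 11) and set z = -11
Step 2: A = 12 / (-11 - 4)
Step 3: A = 12 / (-15)
Step 4: A = -4/5

-4/5


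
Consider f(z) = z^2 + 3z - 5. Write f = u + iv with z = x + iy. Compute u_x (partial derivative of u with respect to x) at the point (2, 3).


Step 1: f(z) = (x+iy)^2 + 3(x+iy) - 5
Step 2: u = (x^2 - y^2) + 3x - 5
Step 3: u_x = 2x + 3
Step 4: At (2, 3): u_x = 4 + 3 = 7

7


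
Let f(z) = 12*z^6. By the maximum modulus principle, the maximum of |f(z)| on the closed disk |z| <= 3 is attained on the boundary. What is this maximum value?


Step 1: On |z| = 3, |f(z)| = 12 * |z|^6 = 12 * 3^6
Step 2: By maximum modulus principle, maximum is on boundary.
Step 3: Maximum = 12 * 729 = 8748

8748


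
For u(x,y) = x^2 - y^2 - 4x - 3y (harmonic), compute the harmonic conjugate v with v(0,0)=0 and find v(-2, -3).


Step 1: v_x = -u_y = 2y + 3
Step 2: v_y = u_x = 2x - 4
Step 3: v = 2xy + 3x - 4y + C
Step 4: v(0,0) = 0 => C = 0
Step 5: v(-2, -3) = 18

18


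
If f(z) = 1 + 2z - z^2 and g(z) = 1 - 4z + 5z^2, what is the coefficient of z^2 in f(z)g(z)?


Step 1: z^2 term in f*g comes from: (1)*(5z^2) + (2z)*(-4z) + (-z^2)*(1)
Step 2: = 5 - 8 - 1
Step 3: = -4

-4


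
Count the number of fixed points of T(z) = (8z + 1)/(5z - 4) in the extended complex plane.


Step 1: Fixed points satisfy T(z) = z
Step 2: 5z^2 - 12z - 1 = 0
Step 3: Discriminant = (-12)^2 - 4*5*(-1) = 164
Step 4: Number of fixed points = 2

2


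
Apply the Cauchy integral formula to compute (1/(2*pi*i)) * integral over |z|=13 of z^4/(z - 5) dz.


Step 1: f(z) = z^4, a = 5 is inside |z| = 13
Step 2: By Cauchy integral formula: (1/(2pi*i)) * integral = f(a)
Step 3: f(5) = 5^4 = 625

625


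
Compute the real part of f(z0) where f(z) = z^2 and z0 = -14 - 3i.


Step 1: z0 = -14 - 3i
Step 2: z0^2 = (-14)^2 - (-3)^2 + 84i
Step 3: real part = 196 - 9 = 187

187


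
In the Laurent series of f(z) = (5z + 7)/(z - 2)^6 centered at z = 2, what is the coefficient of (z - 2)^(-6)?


Step 1: Write the numerator in powers of (z - 2): 5z + 7 = 5(z - 2) + (5*2 + 7) = 5(z - 2) + 17
Step 2: Divide by (z - 2)^6: f(z) = 17(z - 2)^(-6) + 5(z - 2)^(-5)
Step 3: This finite sum is the Laurent series of f about z = 2.
Step 4: Coefficient of (z - 2)^(-6) = 5*2 + 7 = 17

17


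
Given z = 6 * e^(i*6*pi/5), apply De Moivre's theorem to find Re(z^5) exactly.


Step 1: By De Moivre's theorem, z^5 = 6^5 * e^(i*5*6*pi/5) = 7776 * (cos(6*pi) + i*sin(6*pi))
Step 2: |z|^5 = 6^5 = 7776
Step 3: Reduce the angle mod 2*pi: 6*pi - 6*pi = 0
Step 4: cos(0) = 1
Step 5: Re(z^5) = 7776 * 1 = 7776

7776


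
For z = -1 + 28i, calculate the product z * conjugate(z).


Step 1: conj(z) = -1 - 28i
Step 2: z * conj(z) = (-1)^2 + 28^2
Step 3: = 1 + 784 = 785

785


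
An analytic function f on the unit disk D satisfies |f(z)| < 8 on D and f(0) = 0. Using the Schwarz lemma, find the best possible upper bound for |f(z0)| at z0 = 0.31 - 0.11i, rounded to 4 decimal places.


Step 1: g = f/8 maps D -> D with g(0) = 0, so by the Schwarz lemma |g(z)| <= |z|, i.e. |f(z)| <= 8|z|; this is sharp (f(z) = 8z).
Step 2: |z0|^2 = 0.31^2 + (-0.11)^2 = 0.1082
Step 3: |z0| = sqrt(0.1082) = 0.328938
Step 4: Best bound = 8 * |z0| = 8 * 0.328938 = 2.6315

2.6315


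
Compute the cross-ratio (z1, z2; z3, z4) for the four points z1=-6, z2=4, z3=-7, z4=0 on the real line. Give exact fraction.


Step 1: (z1-z3)(z2-z4) = 1 * 4 = 4
Step 2: (z1-z4)(z2-z3) = (-6) * 11 = -66
Step 3: Cross-ratio = -4/66 = -2/33

-2/33


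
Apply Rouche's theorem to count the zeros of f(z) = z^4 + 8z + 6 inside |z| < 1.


Step 1: On |z| = 1 the three terms have sizes |z^4| = 1^4 = 1, |8z| = 8*1 = 8, |6| = 6
Step 2: The dominant term is g(z) = 8z; let h(z) = z^4 + 6 so f = g + h
Step 3: On |z| = 1: |g| = 8 and |h| <= 1 + 6 = 7
Step 4: Since 8 > 7, |h| < |g| on |z| = 1, so by Rouche f has the same number of zeros as g inside |z| < 1
Step 5: g(z) = 8z has 1 zero (at the origin, multiplicity 1) inside |z| < 1. Answer = 1

1


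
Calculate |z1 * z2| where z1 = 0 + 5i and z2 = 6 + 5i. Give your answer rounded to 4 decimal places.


Step 1: |z1| = sqrt(0^2 + 5^2) = sqrt(25)
Step 2: |z2| = sqrt(6^2 + 5^2) = sqrt(61)
Step 3: |z1*z2| = |z1|*|z2| = sqrt(25) * sqrt(61) = sqrt(25 * 61) = sqrt(1525)
Step 4: = 39.0512

39.0512


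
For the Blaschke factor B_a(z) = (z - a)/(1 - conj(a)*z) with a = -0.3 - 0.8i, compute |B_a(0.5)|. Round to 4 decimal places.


Step 1: Numerator z0 - a = 0.5 - (-0.3 - 0.8i) = 0.8 + 0.8i
Step 2: Denominator 1 - conj(a)*z0 = 1 - (-0.3 + 0.8i)*0.5 = 1.15 - 0.4i
Step 3: |z0 - a|^2 = 0.8^2 + 0.8^2 = 1.28; |1 - conj(a)*z0|^2 = 1.15^2 + (-0.4)^2 = 1.4825
Step 4: |B_a(0.5)| = sqrt(1.28 / 1.4825) = sqrt(0.863406)
Step 5: = 0.9292

0.9292


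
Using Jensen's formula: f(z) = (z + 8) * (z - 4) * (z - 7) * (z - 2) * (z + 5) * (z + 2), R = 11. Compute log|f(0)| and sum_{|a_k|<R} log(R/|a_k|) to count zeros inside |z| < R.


Jensen's formula: (1/2pi)*integral log|f(Re^it)|dt = log|f(0)| + sum_{|a_k|<R} log(R/|a_k|)
Step 1: f(0) = 8 * (-4) * (-7) * (-2) * 5 * 2 = -4480
Step 2: log|f(0)| = log|-8| + log|4| + log|7| + log|2| + log|-5| + log|-2| = 8.4074
Step 3: Zeros inside |z| < 11: -8, 4, 7, 2, -5, -2
Step 4: Jensen sum = log(11/8) + log(11/4) + log(11/7) + log(11/2) + log(11/5) + log(11/2) = 5.98
Step 5: n(R) = number of terms in the Jensen sum = count of zeros inside |z| < 11 = 6

6


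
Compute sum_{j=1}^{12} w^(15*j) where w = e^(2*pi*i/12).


Step 1: The sum sum_{j=1}^{n} w^(k*j) equals n if n | k, else 0.
Step 2: Here n = 12, k = 15
Step 3: Does n divide k? 12 | 15 -> False
Step 4: Sum = 0

0


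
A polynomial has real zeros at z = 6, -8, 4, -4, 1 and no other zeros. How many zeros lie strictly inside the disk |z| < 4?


Step 1: Check each root:
  z = 6: |6| = 6 >= 4
  z = -8: |-8| = 8 >= 4
  z = 4: |4| = 4 >= 4
  z = -4: |-4| = 4 >= 4
  z = 1: |1| = 1 < 4
Step 2: Count = 1

1


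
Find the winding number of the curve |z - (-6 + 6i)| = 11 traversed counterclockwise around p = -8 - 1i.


Step 1: Center c = (-6, 6), radius = 11
Step 2: |p - c|^2 = (-2)^2 + (-7)^2 = 53
Step 3: r^2 = 121
Step 4: |p-c| < r so winding number = 1

1


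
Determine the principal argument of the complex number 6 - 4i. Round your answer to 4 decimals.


Step 1: z = 6 - 4i
Step 2: arg(z) = atan2(-4, 6)
Step 3: arg(z) = -0.588

-0.588


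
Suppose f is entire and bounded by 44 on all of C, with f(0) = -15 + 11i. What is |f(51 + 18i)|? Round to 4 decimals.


Step 1: By Liouville's theorem, a bounded entire function is constant.
Step 2: f(z) = f(0) = -15 + 11i for all z.
Step 3: |f(w)| = |-15 + 11i| = sqrt(225 + 121)
Step 4: = 18.6011

18.6011


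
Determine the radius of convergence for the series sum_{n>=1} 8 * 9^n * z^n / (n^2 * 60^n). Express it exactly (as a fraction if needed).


Step 1: General term a_n = 8 * 9^n / (n^2 * 60^n)
Step 2: By the root test, |a_n|^(1/n) = 8^(1/n) * 9 / (n^(2/n) * 60) -> 9/60 as n -> infinity (since 8^(1/n) -> 1 and n^(2/n) -> 1)
Step 3: R = 1/lim|a_n|^(1/n) = 60/9 = 20/3

20/3


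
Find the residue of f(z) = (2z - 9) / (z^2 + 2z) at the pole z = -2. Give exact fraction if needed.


Step 1: Q(z) = z^2 + 2z = (z + 2)(z)
Step 2: Q'(z) = 2z + 2
Step 3: Q'(-2) = -2, P(-2) = -13
Step 4: Res = P(-2)/Q'(-2) = -13/(-2) = 13/2

13/2


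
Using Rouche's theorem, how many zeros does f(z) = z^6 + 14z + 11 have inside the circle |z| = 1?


Step 1: On |z| = 1 the three terms have sizes |z^6| = 1^6 = 1, |14z| = 14*1 = 14, |11| = 11
Step 2: The dominant term is g(z) = 14z; let h(z) = z^6 + 11 so f = g + h
Step 3: On |z| = 1: |g| = 14 and |h| <= 1 + 11 = 12
Step 4: Since 14 > 12, |h| < |g| on |z| = 1, so by Rouche f has the same number of zeros as g inside |z| < 1
Step 5: g(z) = 14z has 1 zero (at the origin, multiplicity 1) inside |z| < 1. Answer = 1

1


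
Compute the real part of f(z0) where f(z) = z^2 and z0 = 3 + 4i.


Step 1: z0 = 3 + 4i
Step 2: z0^2 = 3^2 - 4^2 + 24i
Step 3: real part = 9 - 16 = -7

-7


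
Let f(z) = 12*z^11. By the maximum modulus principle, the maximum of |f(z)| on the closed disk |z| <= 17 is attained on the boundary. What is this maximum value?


Step 1: On |z| = 17, |f(z)| = 12 * |z|^11 = 12 * 17^11
Step 2: By maximum modulus principle, maximum is on boundary.
Step 3: Maximum = 12 * 34271896307633 = 411262755691596

411262755691596


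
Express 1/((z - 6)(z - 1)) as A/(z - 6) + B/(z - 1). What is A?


Step 1: Multiply both sides by (z - 6) and set z = 6
Step 2: A = 1 / (6 - 1)
Step 3: A = 1 / 5
Step 4: A = 1/5

1/5


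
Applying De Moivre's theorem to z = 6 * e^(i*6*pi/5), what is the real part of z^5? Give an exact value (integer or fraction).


Step 1: By De Moivre's theorem, z^5 = 6^5 * e^(i*5*6*pi/5) = 7776 * (cos(6*pi) + i*sin(6*pi))
Step 2: |z|^5 = 6^5 = 7776
Step 3: Reduce the angle mod 2*pi: 6*pi - 6*pi = 0
Step 4: cos(0) = 1
Step 5: Re(z^5) = 7776 * 1 = 7776

7776


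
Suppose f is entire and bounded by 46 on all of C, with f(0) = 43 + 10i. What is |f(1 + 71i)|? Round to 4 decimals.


Step 1: By Liouville's theorem, a bounded entire function is constant.
Step 2: f(z) = f(0) = 43 + 10i for all z.
Step 3: |f(w)| = |43 + 10i| = sqrt(1849 + 100)
Step 4: = 44.1475

44.1475


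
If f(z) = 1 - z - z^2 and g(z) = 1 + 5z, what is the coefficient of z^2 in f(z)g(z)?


Step 1: z^2 term in f*g comes from: (1)*(0) + (-z)*(5z) + (-z^2)*(1)
Step 2: = 0 - 5 - 1
Step 3: = -6

-6


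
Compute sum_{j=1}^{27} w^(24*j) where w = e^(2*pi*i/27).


Step 1: The sum sum_{j=1}^{n} w^(k*j) equals n if n | k, else 0.
Step 2: Here n = 27, k = 24
Step 3: Does n divide k? 27 | 24 -> False
Step 4: Sum = 0

0


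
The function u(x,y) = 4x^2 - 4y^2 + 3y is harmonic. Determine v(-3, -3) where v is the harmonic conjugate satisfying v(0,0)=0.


Step 1: v_x = -u_y = 8y - 3
Step 2: v_y = u_x = 8x + 0
Step 3: v = 8xy - 3x + C
Step 4: v(0,0) = 0 => C = 0
Step 5: v(-3, -3) = 81

81


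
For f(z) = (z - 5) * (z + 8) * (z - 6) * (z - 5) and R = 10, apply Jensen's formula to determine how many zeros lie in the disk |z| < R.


Jensen's formula: (1/2pi)*integral log|f(Re^it)|dt = log|f(0)| + sum_{|a_k|<R} log(R/|a_k|)
Step 1: f(0) = (-5) * 8 * (-6) * (-5) = -1200
Step 2: log|f(0)| = log|5| + log|-8| + log|6| + log|5| = 7.0901
Step 3: Zeros inside |z| < 10: 5, -8, 6, 5
Step 4: Jensen sum = log(10/5) + log(10/8) + log(10/6) + log(10/5) = 2.1203
Step 5: n(R) = number of terms in the Jensen sum = count of zeros inside |z| < 10 = 4

4


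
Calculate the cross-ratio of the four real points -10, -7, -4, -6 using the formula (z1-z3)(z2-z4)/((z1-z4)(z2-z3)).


Step 1: (z1-z3)(z2-z4) = (-6) * (-1) = 6
Step 2: (z1-z4)(z2-z3) = (-4) * (-3) = 12
Step 3: Cross-ratio = 6/12 = 1/2

1/2


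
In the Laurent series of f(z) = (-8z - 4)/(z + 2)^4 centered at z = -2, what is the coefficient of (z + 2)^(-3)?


Step 1: Write the numerator in powers of (z + 2): -8z - 4 = -8(z + 2) + (-8*(-2) - 4) = -8(z + 2) + 12
Step 2: Divide by (z + 2)^4: f(z) = 12(z + 2)^(-4) - 8(z + 2)^(-3)
Step 3: This finite sum is the Laurent series of f about z = -2.
Step 4: Coefficient of (z + 2)^(-3) = coefficient of (z + 2) in the re-centred numerator = -8

-8


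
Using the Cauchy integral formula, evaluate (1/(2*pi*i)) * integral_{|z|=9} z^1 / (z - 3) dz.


Step 1: f(z) = z^1, a = 3 is inside |z| = 9
Step 2: By Cauchy integral formula: (1/(2pi*i)) * integral = f(a)
Step 3: f(3) = 3^1 = 3

3


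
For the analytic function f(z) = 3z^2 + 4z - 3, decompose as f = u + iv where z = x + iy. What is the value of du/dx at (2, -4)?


Step 1: f(z) = 3(x+iy)^2 + 4(x+iy) - 3
Step 2: u = 3(x^2 - y^2) + 4x - 3
Step 3: u_x = 6x + 4
Step 4: At (2, -4): u_x = 12 + 4 = 16

16


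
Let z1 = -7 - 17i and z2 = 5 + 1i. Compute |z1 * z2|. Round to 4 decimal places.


Step 1: |z1| = sqrt((-7)^2 + (-17)^2) = sqrt(338)
Step 2: |z2| = sqrt(5^2 + 1^2) = sqrt(26)
Step 3: |z1*z2| = |z1|*|z2| = sqrt(338) * sqrt(26) = sqrt(338 * 26) = sqrt(8788)
Step 4: = 93.7443

93.7443
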